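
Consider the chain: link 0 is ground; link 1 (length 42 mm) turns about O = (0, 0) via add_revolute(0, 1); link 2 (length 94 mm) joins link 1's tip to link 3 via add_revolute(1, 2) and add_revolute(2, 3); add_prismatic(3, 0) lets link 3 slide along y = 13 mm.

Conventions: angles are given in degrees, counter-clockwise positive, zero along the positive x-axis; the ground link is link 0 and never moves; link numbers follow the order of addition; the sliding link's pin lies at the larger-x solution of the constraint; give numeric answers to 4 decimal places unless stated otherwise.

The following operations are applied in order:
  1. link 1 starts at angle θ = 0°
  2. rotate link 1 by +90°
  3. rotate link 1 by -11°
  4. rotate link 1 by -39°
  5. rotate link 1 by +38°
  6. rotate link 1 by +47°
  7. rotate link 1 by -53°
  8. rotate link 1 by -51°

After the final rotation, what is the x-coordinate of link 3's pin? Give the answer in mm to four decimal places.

geometry: r = 42 mm, L = 94 mm, e = 13 mm; θ starts at 0°
rotate link 1 by +90°: θ ← 0° +90° = 90°
rotate link 1 by -11°: θ ← 90° -11° = 79°
rotate link 1 by -39°: θ ← 79° -39° = 40°
rotate link 1 by +38°: θ ← 40° +38° = 78°
rotate link 1 by +47°: θ ← 78° +47° = 125°
rotate link 1 by -53°: θ ← 125° -53° = 72°
rotate link 1 by -51°: θ ← 72° -51° = 21°
crank pin P = (r cos θ, r sin θ) = (39.210378, 15.051454)
h = r sin θ − e = 15.051454 − 13 = 2.051454
x = r cos θ + √(L² − h²) = 39.210378 + 93.977612 = 133.187990

133.1880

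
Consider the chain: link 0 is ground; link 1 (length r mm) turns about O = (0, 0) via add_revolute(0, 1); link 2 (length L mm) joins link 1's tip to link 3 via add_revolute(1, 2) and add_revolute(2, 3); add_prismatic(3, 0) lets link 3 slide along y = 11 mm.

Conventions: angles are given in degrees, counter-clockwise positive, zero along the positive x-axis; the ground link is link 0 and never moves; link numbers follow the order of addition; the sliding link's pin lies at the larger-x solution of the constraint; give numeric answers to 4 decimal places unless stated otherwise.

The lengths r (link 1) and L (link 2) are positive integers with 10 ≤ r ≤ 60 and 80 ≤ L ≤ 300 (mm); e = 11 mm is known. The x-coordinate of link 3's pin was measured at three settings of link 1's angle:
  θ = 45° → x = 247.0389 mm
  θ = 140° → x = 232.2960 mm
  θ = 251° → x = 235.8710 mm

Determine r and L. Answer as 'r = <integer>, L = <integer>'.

constraint per measurement: (x − r cos θ)² + (r sin θ − e)² = L²
subtracting the θ₁ and θ₂ equations cancels the r² and L² terms:
r = (x₁² − x₂²) / (2[(x₁cos θ₁ + e sin θ₁) − (x₂cos θ₂ + e sin θ₂)]) = 10.0000 → r = 10
L² = (x₁ − r cos θ₁)² + (r sin θ₁ − e)² = 57599.9970 → L = 240.0000 → L = 240
check at θ₃=251°: x = 235.8710 (printed 235.8710) ✓

r = 10, L = 240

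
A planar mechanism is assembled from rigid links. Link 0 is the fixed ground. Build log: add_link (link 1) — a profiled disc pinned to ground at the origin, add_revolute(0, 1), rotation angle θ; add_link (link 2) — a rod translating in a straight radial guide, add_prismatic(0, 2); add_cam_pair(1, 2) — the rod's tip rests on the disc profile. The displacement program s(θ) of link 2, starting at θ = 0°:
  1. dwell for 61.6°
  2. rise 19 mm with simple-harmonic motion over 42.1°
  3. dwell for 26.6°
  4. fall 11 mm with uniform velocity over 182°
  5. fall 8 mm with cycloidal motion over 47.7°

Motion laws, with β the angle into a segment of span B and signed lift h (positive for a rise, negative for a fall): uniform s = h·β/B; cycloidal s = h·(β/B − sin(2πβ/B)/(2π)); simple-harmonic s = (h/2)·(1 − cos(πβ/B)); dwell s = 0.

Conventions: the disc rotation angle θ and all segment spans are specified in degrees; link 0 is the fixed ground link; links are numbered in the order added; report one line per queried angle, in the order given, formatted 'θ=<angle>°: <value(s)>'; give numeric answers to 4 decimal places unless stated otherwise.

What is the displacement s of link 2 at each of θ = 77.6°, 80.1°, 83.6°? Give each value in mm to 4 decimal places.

seg 1 [0°–61.6°] dwell: s stays 0.0000
seg 2 [61.6°–103.7°] simple-harmonic, h=19: θ=77.6° here. β=16, B=42.1. 19/2·(1 − cos(π·0.3800)) = 6.0041 → s = 6.0041
seg 2 [61.6°–103.7°] simple-harmonic, h=19: θ=80.1° here. β=18.5, B=42.1. 19/2·(1 − cos(π·0.4394)) = 7.7032 → s = 7.7032
seg 2 [61.6°–103.7°] simple-harmonic, h=19: θ=83.6° here. β=22, B=42.1. 19/2·(1 − cos(π·0.5226)) = 10.1729 → s = 10.1729

θ=77.6°: 6.0041
θ=80.1°: 7.7032
θ=83.6°: 10.1729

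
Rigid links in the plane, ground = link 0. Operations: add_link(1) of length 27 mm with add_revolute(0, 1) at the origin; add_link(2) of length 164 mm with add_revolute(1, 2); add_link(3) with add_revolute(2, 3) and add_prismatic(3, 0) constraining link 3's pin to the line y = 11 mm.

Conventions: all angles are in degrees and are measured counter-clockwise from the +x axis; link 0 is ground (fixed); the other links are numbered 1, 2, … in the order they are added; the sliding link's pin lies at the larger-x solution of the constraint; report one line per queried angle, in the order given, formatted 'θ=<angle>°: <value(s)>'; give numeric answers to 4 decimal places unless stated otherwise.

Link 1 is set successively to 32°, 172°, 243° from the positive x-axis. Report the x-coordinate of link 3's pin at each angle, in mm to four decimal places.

geometry: r = 27 mm, L = 164 mm, e = 11 mm
θ=32°: crank pin P = (r cos θ, r sin θ) = (22.897299, 14.307820)
θ=32°: h = r sin θ − e = 14.307820 − 11 = 3.307820
θ=32°: x = r cos θ + √(L² − h²) = 22.897299 + 163.966638 = 186.863936
θ=172°: crank pin P = (r cos θ, r sin θ) = (-26.737238, 3.757674)
θ=172°: h = r sin θ − e = 3.757674 − 11 = -7.242326
θ=172°: x = r cos θ + √(L² − h²) = -26.737238 + 163.840009 = 137.102772
θ=243°: crank pin P = (r cos θ, r sin θ) = (-12.257743, -24.057176)
θ=243°: h = r sin θ − e = -24.057176 − 11 = -35.057176
θ=243°: x = r cos θ + √(L² − h²) = -12.257743 + 160.209221 = 147.951477

θ=32°: 186.8639
θ=172°: 137.1028
θ=243°: 147.9515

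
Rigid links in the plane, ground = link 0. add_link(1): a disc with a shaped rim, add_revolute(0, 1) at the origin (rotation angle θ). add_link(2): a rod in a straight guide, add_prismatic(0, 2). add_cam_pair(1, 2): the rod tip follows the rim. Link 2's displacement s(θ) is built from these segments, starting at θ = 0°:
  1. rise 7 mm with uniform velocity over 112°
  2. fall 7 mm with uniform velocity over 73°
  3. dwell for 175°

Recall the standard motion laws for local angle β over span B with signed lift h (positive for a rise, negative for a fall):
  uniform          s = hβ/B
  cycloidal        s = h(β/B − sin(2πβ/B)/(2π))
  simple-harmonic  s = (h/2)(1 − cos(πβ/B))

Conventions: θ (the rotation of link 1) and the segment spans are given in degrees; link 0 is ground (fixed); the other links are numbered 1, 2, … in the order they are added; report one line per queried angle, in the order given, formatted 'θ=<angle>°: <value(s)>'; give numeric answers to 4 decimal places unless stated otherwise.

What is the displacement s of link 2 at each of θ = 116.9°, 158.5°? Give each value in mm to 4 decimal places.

segment 1 (0° to 112°, uniform, h = 7) is passed completely: s = 0.0000 + (7) = 7.0000
θ = 116.9° falls in segment 2 (112° to 185°, uniform, h = -7): β = 116.9 − 112 = 4.9°, B = 73°; Δs = -7·4.9/73 = -0.4699; s = 7.0000 − 0.4699 = 6.5301
θ = 158.5° falls in segment 2 (112° to 185°, uniform, h = -7): β = 158.5 − 112 = 46.5°, B = 73°; Δs = -7·46.5/73 = -4.4589; s = 7.0000 − 4.4589 = 2.5411

θ=116.9°: 6.5301
θ=158.5°: 2.5411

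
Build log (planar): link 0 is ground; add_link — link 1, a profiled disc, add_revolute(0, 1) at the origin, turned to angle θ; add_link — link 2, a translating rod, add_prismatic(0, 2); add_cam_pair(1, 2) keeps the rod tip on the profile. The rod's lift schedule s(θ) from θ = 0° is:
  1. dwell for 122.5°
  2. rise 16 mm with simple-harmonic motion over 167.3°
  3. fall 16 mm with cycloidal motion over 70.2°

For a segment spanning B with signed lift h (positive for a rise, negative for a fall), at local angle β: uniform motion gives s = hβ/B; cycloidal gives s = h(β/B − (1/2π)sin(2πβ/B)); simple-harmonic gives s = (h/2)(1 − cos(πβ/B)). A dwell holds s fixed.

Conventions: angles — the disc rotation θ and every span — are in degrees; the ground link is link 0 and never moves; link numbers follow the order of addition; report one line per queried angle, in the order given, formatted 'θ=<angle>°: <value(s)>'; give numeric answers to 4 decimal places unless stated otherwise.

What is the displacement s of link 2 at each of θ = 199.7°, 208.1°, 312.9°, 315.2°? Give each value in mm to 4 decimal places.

seg 1 [0°–122.5°] dwell: s stays 0.0000
seg 2 [122.5°–289.8°] simple-harmonic, h=16: θ=199.7° here. β=77.2, B=167.3. 16/2·(1 − cos(π·0.4614)) = 7.0334 → s = 7.0334
seg 2 [122.5°–289.8°] simple-harmonic, h=16: θ=208.1° here. β=85.6, B=167.3. 16/2·(1 − cos(π·0.5117)) = 8.2929 → s = 8.2929
seg 2 [122.5°–289.8°] simple-harmonic, h=16: full span → s += 16 → s = 16.0000
seg 3 [289.8°–360°] cycloidal, h=-16: θ=312.9° here. β=23.1, B=70.2. -16·(0.3291 − sin(2π·0.3291)/(2π)) = -3.0263 → s = 12.9737
seg 3 [289.8°–360°] cycloidal, h=-16: θ=315.2° here. β=25.4, B=70.2. -16·(0.3618 − sin(2π·0.3618)/(2π)) = -3.8458 → s = 12.1542

θ=199.7°: 7.0334
θ=208.1°: 8.2929
θ=312.9°: 12.9737
θ=315.2°: 12.1542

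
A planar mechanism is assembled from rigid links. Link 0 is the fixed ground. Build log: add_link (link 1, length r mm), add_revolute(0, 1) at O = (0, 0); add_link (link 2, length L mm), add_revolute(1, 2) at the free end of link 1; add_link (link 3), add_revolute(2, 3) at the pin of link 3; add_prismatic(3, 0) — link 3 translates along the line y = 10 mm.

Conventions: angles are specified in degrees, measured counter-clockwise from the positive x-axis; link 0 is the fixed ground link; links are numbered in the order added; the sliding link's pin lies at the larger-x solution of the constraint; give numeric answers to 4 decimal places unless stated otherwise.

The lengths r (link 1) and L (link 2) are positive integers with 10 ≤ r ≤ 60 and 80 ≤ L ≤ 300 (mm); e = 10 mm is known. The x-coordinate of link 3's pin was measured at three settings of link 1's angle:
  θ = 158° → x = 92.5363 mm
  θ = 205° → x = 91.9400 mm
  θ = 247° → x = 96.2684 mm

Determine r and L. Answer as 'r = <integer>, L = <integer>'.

constraint per measurement: (x − r cos θ)² + (r sin θ − e)² = L²
subtracting the θ₁ and θ₂ equations cancels the r² and L² terms:
r = (x₁² − x₂²) / (2[(x₁cos θ₁ + e sin θ₁) − (x₂cos θ₂ + e sin θ₂)]) = 10.0003 → r = 10
L² = (x₁ − r cos θ₁)² + (r sin θ₁ − e)² = 10404.0088 → L = 102.0000 → L = 102
check at θ₃=247°: x = 96.2684 (printed 96.2684) ✓

r = 10, L = 102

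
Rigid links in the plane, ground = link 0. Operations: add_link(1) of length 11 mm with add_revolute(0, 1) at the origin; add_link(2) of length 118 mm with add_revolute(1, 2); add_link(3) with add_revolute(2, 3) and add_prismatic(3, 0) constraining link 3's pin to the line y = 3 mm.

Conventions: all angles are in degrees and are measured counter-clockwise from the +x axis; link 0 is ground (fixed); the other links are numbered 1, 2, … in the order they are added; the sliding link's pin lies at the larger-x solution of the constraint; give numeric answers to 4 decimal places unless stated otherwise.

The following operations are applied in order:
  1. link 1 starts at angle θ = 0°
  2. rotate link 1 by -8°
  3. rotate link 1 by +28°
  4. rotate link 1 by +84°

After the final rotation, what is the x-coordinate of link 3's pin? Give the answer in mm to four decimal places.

geometry: r = 11 mm, L = 118 mm, e = 3 mm; θ starts at 0°
rotate link 1 by -8°: θ ← 0° -8° = -8°
rotate link 1 by +28°: θ ← -8° +28° = 20°
rotate link 1 by +84°: θ ← 20° +84° = 104°
crank pin P = (r cos θ, r sin θ) = (-2.661141, 10.673253)
h = r sin θ − e = 10.673253 − 3 = 7.673253
x = r cos θ + √(L² − h²) = -2.661141 + 117.750249 = 115.089108

115.0891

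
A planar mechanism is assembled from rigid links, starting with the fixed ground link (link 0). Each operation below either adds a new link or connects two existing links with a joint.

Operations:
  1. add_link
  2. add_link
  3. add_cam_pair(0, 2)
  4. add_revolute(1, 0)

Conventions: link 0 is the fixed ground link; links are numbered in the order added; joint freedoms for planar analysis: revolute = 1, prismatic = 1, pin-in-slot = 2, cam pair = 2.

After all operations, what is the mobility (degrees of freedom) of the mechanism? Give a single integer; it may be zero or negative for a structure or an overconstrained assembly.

(L,J1,J2)=(1,0,0); link0 fixed
link1: (2,0,0)
link2: (3,0,0)
C 0-2 [J2]: (3,0,1)
R 1-0 [J1]: (3,1,1)
Grübler: 3·2 − 2·1 − 1 = 3

M = 3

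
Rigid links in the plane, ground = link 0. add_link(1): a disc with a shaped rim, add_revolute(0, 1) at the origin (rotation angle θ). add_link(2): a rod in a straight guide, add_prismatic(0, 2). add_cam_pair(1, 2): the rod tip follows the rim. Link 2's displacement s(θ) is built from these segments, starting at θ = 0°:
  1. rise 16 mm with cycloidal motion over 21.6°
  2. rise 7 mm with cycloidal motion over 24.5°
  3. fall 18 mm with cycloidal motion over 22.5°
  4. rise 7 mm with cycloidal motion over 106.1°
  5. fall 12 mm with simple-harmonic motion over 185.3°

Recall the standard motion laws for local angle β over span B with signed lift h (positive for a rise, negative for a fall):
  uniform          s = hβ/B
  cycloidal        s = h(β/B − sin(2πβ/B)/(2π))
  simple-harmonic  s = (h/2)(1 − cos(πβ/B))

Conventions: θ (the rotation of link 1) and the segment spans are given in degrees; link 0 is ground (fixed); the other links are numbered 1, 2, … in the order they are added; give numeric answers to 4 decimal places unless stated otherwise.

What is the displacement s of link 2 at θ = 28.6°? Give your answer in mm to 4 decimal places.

segment 1 (0° to 21.6°, cycloidal, h = 16) is passed completely: s = 0.0000 + (16) = 16.0000
θ = 28.6° falls in segment 2 (21.6° to 46.1°, cycloidal, h = 7): β = 28.6 − 21.6 = 7°, B = 24.5°; Δs = 7·(0.2857 − sin(2π·0.2857)/(2π)) = 0.9138; s = 16.0000 + 0.9138 = 16.9138

16.9138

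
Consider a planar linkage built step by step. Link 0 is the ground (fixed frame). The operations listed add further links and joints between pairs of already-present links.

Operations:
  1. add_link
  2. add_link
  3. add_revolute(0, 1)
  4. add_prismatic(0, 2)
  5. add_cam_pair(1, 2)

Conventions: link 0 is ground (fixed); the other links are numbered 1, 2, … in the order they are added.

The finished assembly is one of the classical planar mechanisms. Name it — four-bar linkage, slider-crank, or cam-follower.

links: 3 (incl. ground); joints: 1 revolute, 1 prismatic, 1 higher (cam) pair, forming one closed loop
3 links, revolute + prismatic + higher pair in one loop → cam-follower

cam-follower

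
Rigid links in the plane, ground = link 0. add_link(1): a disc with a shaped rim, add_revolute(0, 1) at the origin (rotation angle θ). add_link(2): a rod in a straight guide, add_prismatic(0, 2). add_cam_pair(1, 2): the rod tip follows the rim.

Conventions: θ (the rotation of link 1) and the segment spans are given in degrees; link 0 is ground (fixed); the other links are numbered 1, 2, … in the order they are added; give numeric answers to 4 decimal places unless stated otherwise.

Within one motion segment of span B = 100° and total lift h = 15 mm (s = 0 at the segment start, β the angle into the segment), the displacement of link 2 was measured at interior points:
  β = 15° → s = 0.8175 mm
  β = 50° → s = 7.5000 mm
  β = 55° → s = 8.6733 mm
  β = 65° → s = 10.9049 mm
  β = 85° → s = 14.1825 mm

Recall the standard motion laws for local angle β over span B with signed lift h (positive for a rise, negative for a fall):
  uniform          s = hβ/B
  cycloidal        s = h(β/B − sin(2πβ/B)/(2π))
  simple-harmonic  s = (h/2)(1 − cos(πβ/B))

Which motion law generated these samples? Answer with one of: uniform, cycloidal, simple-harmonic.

candidates at β/B = r: uniform s = h·r (linear in β); cycloidal s = h·(r − sin(2πr)/(2π)); simple-harmonic s = (h/2)(1 − cos(πr))
β=15°: printed 0.8175 | uniform 2.2500, cycloidal 0.3186, simple-harmonic 0.8175
β=50°: printed 7.5000 | uniform 7.5000, cycloidal 7.5000, simple-harmonic 7.5000
β=55°: printed 8.6733 | uniform 8.2500, cycloidal 8.9877, simple-harmonic 8.6733
β=65°: printed 10.9049 | uniform 9.7500, cycloidal 11.6814, simple-harmonic 10.9049
β=85°: printed 14.1825 | uniform 12.7500, cycloidal 14.6814, simple-harmonic 14.1825
only one law matches every sample → simple-harmonic

simple-harmonic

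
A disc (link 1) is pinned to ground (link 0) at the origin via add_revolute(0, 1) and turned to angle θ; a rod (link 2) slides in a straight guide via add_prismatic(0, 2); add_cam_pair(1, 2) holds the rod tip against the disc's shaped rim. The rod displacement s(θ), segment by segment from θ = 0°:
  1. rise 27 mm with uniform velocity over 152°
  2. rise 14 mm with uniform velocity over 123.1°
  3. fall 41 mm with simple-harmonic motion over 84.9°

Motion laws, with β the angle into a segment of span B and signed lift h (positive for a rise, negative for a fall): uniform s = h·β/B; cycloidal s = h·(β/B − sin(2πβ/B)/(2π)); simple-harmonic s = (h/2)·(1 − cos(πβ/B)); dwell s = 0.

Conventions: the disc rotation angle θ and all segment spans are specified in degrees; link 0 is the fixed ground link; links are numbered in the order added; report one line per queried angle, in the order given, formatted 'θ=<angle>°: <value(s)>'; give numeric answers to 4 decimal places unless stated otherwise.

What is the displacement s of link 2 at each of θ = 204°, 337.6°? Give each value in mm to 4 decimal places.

segment 1 (0° to 152°, uniform, h = 27) is passed completely: s = 0.0000 + (27) = 27.0000
θ = 204° falls in segment 2 (152° to 275.1°, uniform, h = 14): β = 204 − 152 = 52°, B = 123.1°; Δs = 14·52/123.1 = 5.9139; s = 27.0000 + 5.9139 = 32.9139
segment 2 (152° to 275.1°, uniform, h = 14) is passed completely: s = 27.0000 + (14) = 41.0000
θ = 337.6° falls in segment 3 (275.1° to 360°, simple-harmonic, h = -41): β = 337.6 − 275.1 = 62.5°, B = 84.9°; Δs = -41/2·(1 − cos(π·0.7362)) = -34.3519; s = 41.0000 − 34.3519 = 6.6481

θ=204°: 32.9139
θ=337.6°: 6.6481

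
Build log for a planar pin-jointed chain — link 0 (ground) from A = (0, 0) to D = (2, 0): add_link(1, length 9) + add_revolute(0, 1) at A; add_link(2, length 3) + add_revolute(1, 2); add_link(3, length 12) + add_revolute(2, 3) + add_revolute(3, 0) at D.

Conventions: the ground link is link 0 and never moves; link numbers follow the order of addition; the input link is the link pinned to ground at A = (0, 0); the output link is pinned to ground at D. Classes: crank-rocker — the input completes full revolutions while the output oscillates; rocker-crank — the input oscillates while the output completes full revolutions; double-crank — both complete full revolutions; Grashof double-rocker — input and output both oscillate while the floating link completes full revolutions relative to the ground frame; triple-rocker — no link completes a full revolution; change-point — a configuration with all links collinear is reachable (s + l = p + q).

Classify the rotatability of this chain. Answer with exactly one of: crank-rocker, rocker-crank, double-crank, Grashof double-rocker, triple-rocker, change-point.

lengths: ground=2, input=9, coupler=3, output=12
sorted: s=2 (shortest), l=12 (longest), p+q=12
s + l = 14 vs p + q = 12
s + l > p + q → non-Grashof → no link fully rotates → triple-rocker

triple-rocker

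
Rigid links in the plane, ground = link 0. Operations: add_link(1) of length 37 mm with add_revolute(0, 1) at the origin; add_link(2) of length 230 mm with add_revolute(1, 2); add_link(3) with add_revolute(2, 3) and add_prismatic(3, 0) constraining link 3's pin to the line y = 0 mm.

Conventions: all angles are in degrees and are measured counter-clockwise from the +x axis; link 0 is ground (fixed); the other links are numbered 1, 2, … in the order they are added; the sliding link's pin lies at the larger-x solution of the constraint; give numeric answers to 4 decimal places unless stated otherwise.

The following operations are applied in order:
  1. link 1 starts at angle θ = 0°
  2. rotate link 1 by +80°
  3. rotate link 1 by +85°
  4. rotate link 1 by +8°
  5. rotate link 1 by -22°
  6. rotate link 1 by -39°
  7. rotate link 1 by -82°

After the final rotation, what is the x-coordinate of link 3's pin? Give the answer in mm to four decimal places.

geometry: r = 37 mm, L = 230 mm, e = 0 mm; θ starts at 0°
rotate link 1 by +80°: θ ← 0° +80° = 80°
rotate link 1 by +85°: θ ← 80° +85° = 165°
rotate link 1 by +8°: θ ← 165° +8° = 173°
rotate link 1 by -22°: θ ← 173° -22° = 151°
rotate link 1 by -39°: θ ← 151° -39° = 112°
rotate link 1 by -82°: θ ← 112° -82° = 30°
crank pin P = (r cos θ, r sin θ) = (32.042940, 18.500000)
h = r sin θ − e = 18.500000 − 0 = 18.500000
x = r cos θ + √(L² − h²) = 32.042940 + 229.254771 = 261.297711

261.2977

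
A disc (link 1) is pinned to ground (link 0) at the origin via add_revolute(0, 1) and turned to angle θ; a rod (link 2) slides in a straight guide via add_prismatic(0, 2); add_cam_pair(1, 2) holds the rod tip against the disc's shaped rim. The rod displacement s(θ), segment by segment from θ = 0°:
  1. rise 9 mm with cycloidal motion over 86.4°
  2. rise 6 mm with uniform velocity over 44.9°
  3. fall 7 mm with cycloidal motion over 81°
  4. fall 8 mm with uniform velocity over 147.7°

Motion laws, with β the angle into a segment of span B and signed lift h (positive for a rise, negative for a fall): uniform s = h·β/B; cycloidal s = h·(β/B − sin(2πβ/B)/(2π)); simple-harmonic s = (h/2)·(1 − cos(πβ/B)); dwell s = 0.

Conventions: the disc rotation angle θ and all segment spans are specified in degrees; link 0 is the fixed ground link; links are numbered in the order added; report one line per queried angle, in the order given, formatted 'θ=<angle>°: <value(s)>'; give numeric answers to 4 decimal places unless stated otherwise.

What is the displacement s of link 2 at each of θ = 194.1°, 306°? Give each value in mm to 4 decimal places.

segment 1 (0° to 86.4°, cycloidal, h = 9) is passed completely: s = 0.0000 + (9) = 9.0000
segment 2 (86.4° to 131.3°, uniform, h = 6) is passed completely: s = 9.0000 + (6) = 15.0000
θ = 194.1° falls in segment 3 (131.3° to 212.3°, cycloidal, h = -7): β = 194.1 − 131.3 = 62.8°, B = 81°; Δs = -7·(0.7753 − sin(2π·0.7753)/(2π)) = -6.5272; s = 15.0000 − 6.5272 = 8.4728
segment 3 (131.3° to 212.3°, cycloidal, h = -7) is passed completely: s = 15.0000 + (-7) = 8.0000
θ = 306° falls in segment 4 (212.3° to 360°, uniform, h = -8): β = 306 − 212.3 = 93.7°, B = 147.7°; Δs = -8·93.7/147.7 = -5.0752; s = 8.0000 − 5.0752 = 2.9248

θ=194.1°: 8.4728
θ=306°: 2.9248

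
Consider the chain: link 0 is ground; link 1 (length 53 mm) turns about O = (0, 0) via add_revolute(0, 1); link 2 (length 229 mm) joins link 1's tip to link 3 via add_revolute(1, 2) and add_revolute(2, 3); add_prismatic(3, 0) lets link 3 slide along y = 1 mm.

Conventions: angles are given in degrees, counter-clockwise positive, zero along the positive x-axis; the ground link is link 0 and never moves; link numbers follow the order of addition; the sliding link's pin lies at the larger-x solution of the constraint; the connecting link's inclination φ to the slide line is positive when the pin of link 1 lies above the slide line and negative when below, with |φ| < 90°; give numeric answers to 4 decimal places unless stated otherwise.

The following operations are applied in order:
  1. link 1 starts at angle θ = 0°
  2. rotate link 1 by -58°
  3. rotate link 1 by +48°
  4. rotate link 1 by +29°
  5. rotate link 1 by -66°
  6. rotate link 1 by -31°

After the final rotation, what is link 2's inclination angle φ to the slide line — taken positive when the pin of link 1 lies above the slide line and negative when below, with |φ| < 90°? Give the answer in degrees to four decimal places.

geometry: r = 53 mm, L = 229 mm, e = 1 mm; θ starts at 0°
rotate link 1 by -58°: θ ← 0° -58° = -58°
rotate link 1 by +48°: θ ← -58° +48° = -10°
rotate link 1 by +29°: θ ← -10° +29° = 19°
rotate link 1 by -66°: θ ← 19° -66° = -47°
rotate link 1 by -31°: θ ← -47° -31° = -78°
h = r sin θ − e = -51.841823 − 1 = -52.841823
sin φ = h / L = -52.841823 / 229 = -0.23075032
φ = arcsin(-0.23075032) = -13.341250°

-13.3413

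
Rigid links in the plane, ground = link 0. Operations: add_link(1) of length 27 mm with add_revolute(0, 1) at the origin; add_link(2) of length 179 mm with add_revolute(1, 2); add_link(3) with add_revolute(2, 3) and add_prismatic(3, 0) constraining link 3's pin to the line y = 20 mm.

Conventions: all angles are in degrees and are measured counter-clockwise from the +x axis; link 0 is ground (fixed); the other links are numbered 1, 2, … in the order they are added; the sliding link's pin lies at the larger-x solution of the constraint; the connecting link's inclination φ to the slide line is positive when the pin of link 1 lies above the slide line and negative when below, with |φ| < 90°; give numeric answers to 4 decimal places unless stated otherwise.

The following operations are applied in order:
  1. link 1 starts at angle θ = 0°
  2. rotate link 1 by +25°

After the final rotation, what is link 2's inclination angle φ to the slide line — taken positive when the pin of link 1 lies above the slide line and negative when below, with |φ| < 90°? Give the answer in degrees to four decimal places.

geometry: r = 27 mm, L = 179 mm, e = 20 mm; θ starts at 0°
rotate link 1 by +25°: θ ← 0° +25° = 25°
h = r sin θ − e = 11.410693 − 20 = -8.589307
sin φ = h / L = -8.589307 / 179 = -0.04798495
φ = arcsin(-0.04798495) = -2.750392°

-2.7504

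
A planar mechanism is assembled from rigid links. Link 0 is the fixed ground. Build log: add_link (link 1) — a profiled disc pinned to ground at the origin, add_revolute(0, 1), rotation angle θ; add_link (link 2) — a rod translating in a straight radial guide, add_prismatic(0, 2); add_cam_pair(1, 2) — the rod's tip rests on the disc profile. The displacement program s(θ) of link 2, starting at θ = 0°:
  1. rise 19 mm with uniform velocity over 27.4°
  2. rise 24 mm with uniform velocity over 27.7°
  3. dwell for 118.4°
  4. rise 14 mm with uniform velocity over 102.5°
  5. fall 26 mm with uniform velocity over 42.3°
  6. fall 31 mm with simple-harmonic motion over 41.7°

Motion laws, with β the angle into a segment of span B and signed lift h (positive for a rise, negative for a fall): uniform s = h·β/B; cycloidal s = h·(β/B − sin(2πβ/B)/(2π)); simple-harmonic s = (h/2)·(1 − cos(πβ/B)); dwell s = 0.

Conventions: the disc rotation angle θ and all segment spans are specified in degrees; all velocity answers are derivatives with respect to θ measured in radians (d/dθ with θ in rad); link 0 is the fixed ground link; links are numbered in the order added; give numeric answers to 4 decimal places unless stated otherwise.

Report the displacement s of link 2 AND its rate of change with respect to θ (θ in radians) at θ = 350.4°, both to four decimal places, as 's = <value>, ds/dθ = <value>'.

seg 1 [0°–27.4°] uniform, h=19: full span → s += 19 → s = 19.0000
seg 2 [27.4°–55.1°] uniform, h=24: full span → s += 24 → s = 43.0000
seg 3 [55.1°–173.5°] dwell: s stays 43.0000
seg 4 [173.5°–276°] uniform, h=14: full span → s += 14 → s = 57.0000
seg 5 [276°–318.3°] uniform, h=-26: full span → s += -26 → s = 31.0000
seg 6 [318.3°–360°] simple-harmonic, h=-31: θ=350.4° here. β=32.1, B=41.7. -31/2·(1 − cos(π·0.7698)) = -27.1198 → s = 3.8802
velocity in seg [318.3°–360°] (simple-harmonic), θ in radians: β = 32.1° = 0.5603 rad, B = 41.7° = 0.7278 rad; ds/dθ = (πh/(2B)) sin(πβ/B) = (π·(-31)/(2·0.7278)) sin(π·0.7698) = -44.280065 mm/rad

s = 3.8802, ds/dθ = -44.2801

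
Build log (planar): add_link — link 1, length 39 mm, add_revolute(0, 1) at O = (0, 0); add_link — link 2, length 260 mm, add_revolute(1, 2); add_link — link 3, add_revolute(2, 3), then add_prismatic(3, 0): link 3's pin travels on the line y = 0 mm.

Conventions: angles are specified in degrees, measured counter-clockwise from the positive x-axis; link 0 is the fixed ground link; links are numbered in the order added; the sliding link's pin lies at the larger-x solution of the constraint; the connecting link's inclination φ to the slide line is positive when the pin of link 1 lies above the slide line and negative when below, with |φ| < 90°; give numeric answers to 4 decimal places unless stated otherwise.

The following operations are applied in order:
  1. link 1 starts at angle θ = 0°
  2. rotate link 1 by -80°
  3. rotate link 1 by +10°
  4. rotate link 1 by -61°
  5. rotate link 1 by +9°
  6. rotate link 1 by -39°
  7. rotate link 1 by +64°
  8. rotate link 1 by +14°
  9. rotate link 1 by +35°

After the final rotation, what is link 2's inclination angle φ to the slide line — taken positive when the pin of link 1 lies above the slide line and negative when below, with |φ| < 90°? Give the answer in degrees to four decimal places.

geometry: r = 39 mm, L = 260 mm, e = 0 mm; θ starts at 0°
rotate link 1 by -80°: θ ← 0° -80° = -80°
rotate link 1 by +10°: θ ← -80° +10° = -70°
rotate link 1 by -61°: θ ← -70° -61° = -131°
rotate link 1 by +9°: θ ← -131° +9° = -122°
rotate link 1 by -39°: θ ← -122° -39° = -161°
rotate link 1 by +64°: θ ← -161° +64° = -97°
rotate link 1 by +14°: θ ← -97° +14° = -83°
rotate link 1 by +35°: θ ← -83° +35° = -48°
h = r sin θ − e = -28.982648 − 0 = -28.982648
sin φ = h / L = -28.982648 / 260 = -0.11147172
φ = arcsin(-0.11147172) = -6.400161°

-6.4002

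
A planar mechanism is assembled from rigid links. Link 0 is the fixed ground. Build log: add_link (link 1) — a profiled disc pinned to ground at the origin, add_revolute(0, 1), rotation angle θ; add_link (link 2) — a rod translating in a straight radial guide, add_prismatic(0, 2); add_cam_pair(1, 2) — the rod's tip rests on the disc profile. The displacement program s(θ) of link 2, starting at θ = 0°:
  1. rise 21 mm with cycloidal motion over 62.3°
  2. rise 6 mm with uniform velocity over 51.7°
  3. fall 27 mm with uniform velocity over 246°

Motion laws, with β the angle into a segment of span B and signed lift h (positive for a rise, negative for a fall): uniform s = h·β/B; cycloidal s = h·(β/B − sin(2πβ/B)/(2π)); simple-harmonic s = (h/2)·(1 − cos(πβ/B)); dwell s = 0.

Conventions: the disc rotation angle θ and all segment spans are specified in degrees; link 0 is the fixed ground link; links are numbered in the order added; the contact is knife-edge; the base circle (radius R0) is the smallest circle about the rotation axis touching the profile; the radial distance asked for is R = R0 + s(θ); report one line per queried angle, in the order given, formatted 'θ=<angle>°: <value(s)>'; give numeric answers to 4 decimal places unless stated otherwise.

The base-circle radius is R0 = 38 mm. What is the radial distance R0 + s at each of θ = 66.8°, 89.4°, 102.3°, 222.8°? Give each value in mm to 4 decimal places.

seg 1 [0°–62.3°] cycloidal, h=21: full span → s += 21 → s = 21.0000
seg 2 [62.3°–114°] uniform, h=6: θ=66.8° here. β=4.5, B=51.7. 6·4.5/51.7 = 0.5222 → s = 21.5222
seg 2 [62.3°–114°] uniform, h=6: θ=89.4° here. β=27.1, B=51.7. 6·27.1/51.7 = 3.1451 → s = 24.1451
seg 2 [62.3°–114°] uniform, h=6: θ=102.3° here. β=40, B=51.7. 6·40/51.7 = 4.6422 → s = 25.6422
seg 2 [62.3°–114°] uniform, h=6: full span → s += 6 → s = 27.0000
seg 3 [114°–360°] uniform, h=-27: θ=222.8° here. β=108.8, B=246. -27·108.8/246 = -11.9415 → s = 15.0585
θ=66.8°: R = R0 + s = 38 + 21.5222 = 59.5222
θ=89.4°: R = R0 + s = 38 + 24.1451 = 62.1451
θ=102.3°: R = R0 + s = 38 + 25.6422 = 63.6422
θ=222.8°: R = R0 + s = 38 + 15.0585 = 53.0585

θ=66.8°: 59.5222
θ=89.4°: 62.1451
θ=102.3°: 63.6422
θ=222.8°: 53.0585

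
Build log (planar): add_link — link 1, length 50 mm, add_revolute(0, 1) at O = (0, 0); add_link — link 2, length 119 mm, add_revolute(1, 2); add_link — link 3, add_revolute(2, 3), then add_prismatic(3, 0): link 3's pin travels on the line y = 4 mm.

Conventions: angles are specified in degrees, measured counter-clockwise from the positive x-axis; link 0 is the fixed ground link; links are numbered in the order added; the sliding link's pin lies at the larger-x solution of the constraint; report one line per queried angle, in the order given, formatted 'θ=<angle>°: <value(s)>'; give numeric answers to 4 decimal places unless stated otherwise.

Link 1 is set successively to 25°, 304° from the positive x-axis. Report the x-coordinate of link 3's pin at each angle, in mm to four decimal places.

geometry: r = 50 mm, L = 119 mm, e = 4 mm
θ=25°: crank pin P = (r cos θ, r sin θ) = (45.315389, 21.130913)
θ=25°: h = r sin θ − e = 21.130913 − 4 = 17.130913
θ=25°: x = r cos θ + √(L² − h²) = 45.315389 + 117.760485 = 163.075874
θ=304°: crank pin P = (r cos θ, r sin θ) = (27.959645, -41.451879)
θ=304°: h = r sin θ − e = -41.451879 − 4 = -45.451879
θ=304°: x = r cos θ + √(L² − h²) = 27.959645 + 109.977847 = 137.937492

θ=25°: 163.0759
θ=304°: 137.9375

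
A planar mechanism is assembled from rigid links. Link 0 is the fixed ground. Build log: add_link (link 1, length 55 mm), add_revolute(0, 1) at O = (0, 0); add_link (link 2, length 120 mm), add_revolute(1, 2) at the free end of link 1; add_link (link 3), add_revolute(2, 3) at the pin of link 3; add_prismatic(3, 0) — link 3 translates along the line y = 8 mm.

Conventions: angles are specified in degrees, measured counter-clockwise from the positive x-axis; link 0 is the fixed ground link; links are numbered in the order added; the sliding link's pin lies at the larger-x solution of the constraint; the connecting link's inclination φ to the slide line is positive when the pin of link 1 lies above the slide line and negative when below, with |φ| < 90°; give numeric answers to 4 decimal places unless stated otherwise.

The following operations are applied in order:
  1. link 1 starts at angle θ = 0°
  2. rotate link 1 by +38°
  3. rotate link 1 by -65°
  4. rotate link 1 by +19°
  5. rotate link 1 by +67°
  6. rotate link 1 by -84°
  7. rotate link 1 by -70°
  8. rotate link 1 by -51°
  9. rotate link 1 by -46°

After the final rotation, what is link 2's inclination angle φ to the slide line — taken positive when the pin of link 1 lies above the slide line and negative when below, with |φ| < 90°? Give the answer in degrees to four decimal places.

geometry: r = 55 mm, L = 120 mm, e = 8 mm; θ starts at 0°
rotate link 1 by +38°: θ ← 0° +38° = 38°
rotate link 1 by -65°: θ ← 38° -65° = -27°
rotate link 1 by +19°: θ ← -27° +19° = -8°
rotate link 1 by +67°: θ ← -8° +67° = 59°
rotate link 1 by -84°: θ ← 59° -84° = -25°
rotate link 1 by -70°: θ ← -25° -70° = -95°
rotate link 1 by -51°: θ ← -95° -51° = -146°
rotate link 1 by -46°: θ ← -146° -46° = -192°
h = r sin θ − e = 11.435143 − 8 = 3.435143
sin φ = h / L = 3.435143 / 120 = 0.02862619
φ = arcsin(0.02862619) = 1.640384°

1.6404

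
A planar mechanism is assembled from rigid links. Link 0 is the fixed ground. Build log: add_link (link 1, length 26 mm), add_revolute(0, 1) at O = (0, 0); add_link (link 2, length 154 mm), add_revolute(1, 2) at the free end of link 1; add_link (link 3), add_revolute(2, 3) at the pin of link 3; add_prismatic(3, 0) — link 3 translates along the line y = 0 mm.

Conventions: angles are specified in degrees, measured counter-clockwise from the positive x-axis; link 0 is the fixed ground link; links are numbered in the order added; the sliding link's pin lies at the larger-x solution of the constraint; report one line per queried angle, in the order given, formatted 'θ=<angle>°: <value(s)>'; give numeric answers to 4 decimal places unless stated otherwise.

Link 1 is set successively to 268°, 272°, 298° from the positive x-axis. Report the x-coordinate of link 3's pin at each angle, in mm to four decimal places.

geometry: r = 26 mm, L = 154 mm, e = 0 mm
θ=268°: crank pin P = (r cos θ, r sin θ) = (-0.907387, -25.984162)
θ=268°: h = r sin θ − e = -25.984162 − 0 = -25.984162
θ=268°: x = r cos θ + √(L² − h²) = -0.907387 + 151.792040 = 150.884653
θ=272°: crank pin P = (r cos θ, r sin θ) = (0.907387, -25.984162)
θ=272°: h = r sin θ − e = -25.984162 − 0 = -25.984162
θ=272°: x = r cos θ + √(L² − h²) = 0.907387 + 151.792040 = 152.699427
θ=298°: crank pin P = (r cos θ, r sin θ) = (12.206261, -22.956637)
θ=298°: h = r sin θ − e = -22.956637 − 0 = -22.956637
θ=298°: x = r cos θ + √(L² − h²) = 12.206261 + 152.279325 = 164.485586

θ=268°: 150.8847
θ=272°: 152.6994
θ=298°: 164.4856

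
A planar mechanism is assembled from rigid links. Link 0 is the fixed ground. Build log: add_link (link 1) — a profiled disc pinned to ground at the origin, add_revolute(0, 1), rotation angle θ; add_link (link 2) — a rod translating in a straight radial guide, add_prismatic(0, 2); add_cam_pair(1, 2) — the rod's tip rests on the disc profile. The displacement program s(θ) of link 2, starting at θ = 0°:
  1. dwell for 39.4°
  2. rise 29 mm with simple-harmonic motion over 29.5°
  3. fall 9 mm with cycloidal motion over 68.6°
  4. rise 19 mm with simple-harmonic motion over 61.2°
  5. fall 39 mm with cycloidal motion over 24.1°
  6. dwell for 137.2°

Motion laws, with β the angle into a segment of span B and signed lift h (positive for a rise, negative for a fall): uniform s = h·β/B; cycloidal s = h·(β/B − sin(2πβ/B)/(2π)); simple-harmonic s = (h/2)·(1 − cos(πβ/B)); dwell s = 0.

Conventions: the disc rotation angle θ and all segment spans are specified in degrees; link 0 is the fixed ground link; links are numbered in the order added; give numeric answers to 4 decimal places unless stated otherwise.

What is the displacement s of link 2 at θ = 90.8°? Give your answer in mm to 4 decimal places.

seg 1 [0°–39.4°] dwell: s stays 0.0000
seg 2 [39.4°–68.9°] simple-harmonic, h=29: full span → s += 29 → s = 29.0000
seg 3 [68.9°–137.5°] cycloidal, h=-9: θ=90.8° here. β=21.9, B=68.6. -9·(0.3192 − sin(2π·0.3192)/(2π)) = -1.5742 → s = 27.4258

27.4258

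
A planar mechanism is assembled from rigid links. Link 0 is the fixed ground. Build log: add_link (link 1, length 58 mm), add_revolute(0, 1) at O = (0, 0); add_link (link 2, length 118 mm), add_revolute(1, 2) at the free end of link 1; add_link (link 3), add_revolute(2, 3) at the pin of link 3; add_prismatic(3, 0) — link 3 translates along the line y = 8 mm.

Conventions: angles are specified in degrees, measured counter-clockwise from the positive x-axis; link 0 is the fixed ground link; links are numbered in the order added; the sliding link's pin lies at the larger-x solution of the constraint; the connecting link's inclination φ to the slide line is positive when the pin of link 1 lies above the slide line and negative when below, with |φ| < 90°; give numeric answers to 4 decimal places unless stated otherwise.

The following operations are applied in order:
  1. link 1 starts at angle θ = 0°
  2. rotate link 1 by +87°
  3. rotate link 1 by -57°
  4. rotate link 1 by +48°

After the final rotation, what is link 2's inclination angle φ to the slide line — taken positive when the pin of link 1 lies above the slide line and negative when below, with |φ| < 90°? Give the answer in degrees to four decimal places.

geometry: r = 58 mm, L = 118 mm, e = 8 mm; θ starts at 0°
rotate link 1 by +87°: θ ← 0° +87° = 87°
rotate link 1 by -57°: θ ← 87° -57° = 30°
rotate link 1 by +48°: θ ← 30° +48° = 78°
h = r sin θ − e = 56.732561 − 8 = 48.732561
sin φ = h / L = 48.732561 / 118 = 0.41298780
φ = arcsin(0.41298780) = 24.392663°

24.3927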